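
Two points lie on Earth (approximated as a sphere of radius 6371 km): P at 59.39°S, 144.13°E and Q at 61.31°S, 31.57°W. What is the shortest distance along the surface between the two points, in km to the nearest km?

With latitudes φ₁ = -59.390°, φ₂ = -61.310° and longitude difference Δλ = -175.700°:
cos c = sin φ₁ sin φ₂ + cos φ₁ cos φ₂ cos Δλ = (-0.8607)(-0.8772) + (0.5092)(0.4801)(-0.9972) = 0.51123,
so c = arccos(0.51123) = 1.03418 rad.
Distance = R·c = 6371 × 1.0342 ≈ 6589 km.

6589 km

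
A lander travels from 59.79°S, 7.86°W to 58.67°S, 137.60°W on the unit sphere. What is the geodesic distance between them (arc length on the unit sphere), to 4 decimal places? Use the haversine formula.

0.9632

With latitudes φ₁ = -59.790°, φ₂ = -58.670° and longitude difference Δλ = -129.740°:
Haversine: a = sin²(Δφ/2) + cos φ₁ cos φ₂ sin²(Δλ/2) = 0.0001 + (0.5032)(0.5200)(0.8197) = 0.21454.
Central angle c = 2·arcsin(√a) = 0.96318 rad.
On the unit sphere the arc length equals the central angle: 0.9632.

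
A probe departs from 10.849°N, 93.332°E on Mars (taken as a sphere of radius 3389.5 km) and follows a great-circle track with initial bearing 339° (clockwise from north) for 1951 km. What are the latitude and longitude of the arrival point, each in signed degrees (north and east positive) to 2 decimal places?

Angular distance δ = d/R = 1951/3389.5 = 0.57560 rad; initial bearing θ = 5.9167 rad.
sin φ₂ = sin φ₁ cos δ + cos φ₁ sin δ cos θ = (0.1882)(0.8389) + (0.9821)(0.5443)(0.9336) = 0.6570, so φ₂ = 41.07°.
Δλ = atan2(sin θ sin δ cos φ₁, cos δ − sin φ₁ sin φ₂) = atan2(-0.1916, 0.7152) = -14.996°.
λ₂ = 93.332° − 14.996° = 78.34°.

41.07°, 78.34°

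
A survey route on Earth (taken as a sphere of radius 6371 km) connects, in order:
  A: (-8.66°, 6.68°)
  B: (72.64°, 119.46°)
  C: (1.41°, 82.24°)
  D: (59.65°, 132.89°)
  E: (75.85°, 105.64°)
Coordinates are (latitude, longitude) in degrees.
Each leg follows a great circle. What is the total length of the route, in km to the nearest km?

29874 km

Leg A→B: central angle 1.8317 rad, distance 11669.6 km.
Leg B→C: central angle 1.3067 rad, distance 8325.1 km.
Leg C→D: central angle 1.2223 rad, distance 7787.1 km.
Leg D→E: central angle 0.3283 rad, distance 2091.7 km.
Total: 11669.6 + 8325.1 + 7787.1 + 2091.7 ≈ 29874 km.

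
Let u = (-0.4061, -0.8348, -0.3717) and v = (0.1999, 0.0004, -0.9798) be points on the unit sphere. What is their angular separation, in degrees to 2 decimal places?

u·v = 0.2827; |u| = 1.0000, |v| = 1.0000.
cos θ = (u·v)/(|u||v|) = 0.2827, so θ = 73.58°.

73.58°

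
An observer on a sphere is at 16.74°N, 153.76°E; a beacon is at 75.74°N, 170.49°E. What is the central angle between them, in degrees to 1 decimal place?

59.7°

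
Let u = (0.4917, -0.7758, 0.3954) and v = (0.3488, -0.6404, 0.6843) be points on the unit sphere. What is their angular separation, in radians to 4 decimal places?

0.3514 rad

u·v = 0.9389; |u| = 1.0000, |v| = 1.0000.
cos θ = (u·v)/(|u||v|) = 0.9389, so θ = 0.3514 rad.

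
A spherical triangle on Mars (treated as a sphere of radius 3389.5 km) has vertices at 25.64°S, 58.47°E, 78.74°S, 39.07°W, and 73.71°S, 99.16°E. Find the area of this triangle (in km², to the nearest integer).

Side lengths (central angles): a = 0.4498, b = 0.9184, c = 1.1579 rad; semiperimeter s = 1.2630.
By l'Huilier's theorem, tan(E/4) = √[tan(s/2) tan((s−a)/2) tan((s−b)/2) tan((s−c)/2)], giving spherical excess E = 0.2147 rad.
Area = E·R² = 0.2147 × (3389.5)² ≈ 2466137 km².

2466137 km²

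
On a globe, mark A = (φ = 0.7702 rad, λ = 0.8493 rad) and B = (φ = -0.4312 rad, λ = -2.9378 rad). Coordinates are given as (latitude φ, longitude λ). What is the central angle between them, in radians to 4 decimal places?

2.5182 rad

Let φ₁ = 0.7702 rad, φ₂ = -0.4312 rad, and Δλ = 2.4961 rad.
cos c = sin φ₁ sin φ₂ + cos φ₁ cos φ₂ cos Δλ = (0.6963)(-0.4180) + (0.7178)(0.9085)(-0.7988) = -0.81189,
so c = arccos(-0.81189) = 2.51817 rad.
So the angular separation is 2.5182 rad.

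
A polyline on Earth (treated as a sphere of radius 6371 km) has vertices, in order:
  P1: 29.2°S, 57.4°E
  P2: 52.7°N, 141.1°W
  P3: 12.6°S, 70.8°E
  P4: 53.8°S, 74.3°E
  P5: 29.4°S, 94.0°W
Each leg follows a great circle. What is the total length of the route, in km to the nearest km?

Leg P1→P2: central angle 2.6675 rad, distance 16994.9 km.
Leg P2→P3: central angle 2.3126 rad, distance 14733.4 km.
Leg P3→P4: central angle 0.7207 rad, distance 4591.6 km.
Leg P4→P5: central angle 1.6787 rad, distance 10695.1 km.
Total: 16994.9 + 14733.4 + 4591.6 + 10695.1 ≈ 47015 km.

47015 km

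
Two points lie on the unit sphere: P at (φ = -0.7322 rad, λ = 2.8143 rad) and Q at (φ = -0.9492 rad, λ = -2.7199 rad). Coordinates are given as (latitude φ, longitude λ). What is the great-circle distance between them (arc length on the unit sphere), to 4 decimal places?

Let φ₁ = -0.7322 rad, φ₂ = -0.9492 rad, and Δλ = 0.7490 rad.
cos c = sin φ₁ sin φ₂ + cos φ₁ cos φ₂ cos Δλ = (-0.6685)(-0.8129) + (0.7437)(0.5823)(0.7324) = 0.86065,
so c = arccos(0.86065) = 0.53426 rad.
On the unit sphere the arc length equals the central angle: 0.5343.

0.5343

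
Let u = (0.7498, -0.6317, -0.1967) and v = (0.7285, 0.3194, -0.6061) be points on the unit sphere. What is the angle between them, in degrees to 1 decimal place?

62.4°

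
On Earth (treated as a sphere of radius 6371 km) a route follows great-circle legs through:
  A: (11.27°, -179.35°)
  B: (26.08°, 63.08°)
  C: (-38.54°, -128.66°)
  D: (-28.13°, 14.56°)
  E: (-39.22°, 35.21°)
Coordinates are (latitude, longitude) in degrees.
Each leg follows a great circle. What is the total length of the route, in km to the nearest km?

44282 km

Leg A→B: central angle 1.8984 rad, distance 12094.7 km.
Leg B→C: central angle 2.8641 rad, distance 18247.3 km.
Leg C→D: central angle 1.8325 rad, distance 11674.8 km.
Leg D→E: central angle 0.3556 rad, distance 2265.6 km.
Total: 12094.7 + 18247.3 + 11674.8 + 2265.6 ≈ 44282 km.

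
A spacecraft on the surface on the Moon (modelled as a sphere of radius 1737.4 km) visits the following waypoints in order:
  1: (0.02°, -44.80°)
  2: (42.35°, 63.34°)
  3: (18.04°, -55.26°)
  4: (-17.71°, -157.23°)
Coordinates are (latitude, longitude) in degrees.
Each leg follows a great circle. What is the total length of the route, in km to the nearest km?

9310 km

Leg 1→2: central angle 1.8027 rad, distance 3132.1 km.
Leg 2→3: central angle 1.6989 rad, distance 2951.7 km.
Leg 3→4: central angle 1.8567 rad, distance 3225.9 km.
Total: 3132.1 + 2951.7 + 3225.9 ≈ 9310 km.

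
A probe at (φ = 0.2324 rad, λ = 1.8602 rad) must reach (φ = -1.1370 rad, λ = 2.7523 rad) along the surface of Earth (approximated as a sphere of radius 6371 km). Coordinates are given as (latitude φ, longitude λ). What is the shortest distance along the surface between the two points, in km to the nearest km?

9703 km

With latitudes φ₁ = 13.316°, φ₂ = -65.145° and longitude difference Δλ = 51.114°:
cos c = sin φ₁ sin φ₂ + cos φ₁ cos φ₂ cos Δλ = (0.2303)(-0.9074) + (0.9731)(0.4203)(0.6278) = 0.04779,
so c = arccos(0.04779) = 1.52299 rad.
Distance = R·c = 6371 × 1.5230 ≈ 9703 km.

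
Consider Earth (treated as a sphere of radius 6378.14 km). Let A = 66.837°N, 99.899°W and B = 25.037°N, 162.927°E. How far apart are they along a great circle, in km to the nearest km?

In radians: φ₁ = 1.1665, φ₂ = 0.4370, Δλ = -97.174° = -1.6960 rad.
cos c = sin φ₁ sin φ₂ + cos φ₁ cos φ₂ cos Δλ = (0.9194)(0.4232) + (0.3933)(0.9060)(-0.1249) = 0.34458,
so c = arccos(0.34458) = 1.21900 rad.
Distance = R·c = 6378.14 × 1.2190 ≈ 7775 km.

7775 km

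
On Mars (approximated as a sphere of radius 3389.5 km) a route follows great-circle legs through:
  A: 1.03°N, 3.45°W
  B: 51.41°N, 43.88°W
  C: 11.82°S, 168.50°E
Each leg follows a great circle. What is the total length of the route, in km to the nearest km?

Leg A→B: central angle 1.0601 rad, distance 3593.3 km.
Leg B→C: central angle 2.3127 rad, distance 7838.9 km.
Total: 3593.3 + 7838.9 ≈ 11432 km.

11432 km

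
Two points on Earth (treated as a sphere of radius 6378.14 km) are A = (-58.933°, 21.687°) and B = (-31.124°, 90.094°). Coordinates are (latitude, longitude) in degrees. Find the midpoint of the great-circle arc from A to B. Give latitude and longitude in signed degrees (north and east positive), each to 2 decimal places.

-50.04°, 65.45°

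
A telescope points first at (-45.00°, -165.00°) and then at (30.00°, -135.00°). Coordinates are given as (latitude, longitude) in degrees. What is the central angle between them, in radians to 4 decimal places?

1.3931 rad

In radians: φ₁ = -0.7854, φ₂ = 0.5236, Δλ = 30.000° = 0.5236 rad.
Haversine: a = sin²(Δφ/2) + cos φ₁ cos φ₂ sin²(Δλ/2) = 0.3706 + (0.7071)(0.8660)(0.0670) = 0.41161.
Central angle c = 2·arcsin(√a) = 1.39309 rad.
So the angular separation is 1.3931 rad.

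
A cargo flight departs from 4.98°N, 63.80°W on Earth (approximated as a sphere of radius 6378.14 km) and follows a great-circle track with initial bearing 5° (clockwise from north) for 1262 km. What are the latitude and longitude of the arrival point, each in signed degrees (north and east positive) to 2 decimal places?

16.27°, -62.78°

Angular distance δ = d/R = 1262/6378.14 = 0.19786 rad; initial bearing θ = 0.0873 rad.
sin φ₂ = sin φ₁ cos δ + cos φ₁ sin δ cos θ = (0.0868)(0.9805) + (0.9962)(0.1966)(0.9962) = 0.2802, so φ₂ = 16.27°.
Δλ = atan2(sin θ sin δ cos φ₁, cos δ − sin φ₁ sin φ₂) = atan2(0.0171, 0.9562) = 1.023°.
λ₂ = -63.800° + 1.023° = -62.78°.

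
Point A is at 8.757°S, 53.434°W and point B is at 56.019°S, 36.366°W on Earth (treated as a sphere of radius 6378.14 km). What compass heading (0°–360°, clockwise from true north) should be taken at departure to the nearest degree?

167°

With φ₁ = -0.1528, φ₂ = -0.9777, Δλ = 0.2979 rad, the forward-azimuth formula gives
θ = atan2( sin Δλ cos φ₂ , cos φ₁ sin φ₂ − sin φ₁ cos φ₂ cos Δλ ) = atan2(0.1640, -0.7382) = 167.47°.
So the initial bearing is 167°.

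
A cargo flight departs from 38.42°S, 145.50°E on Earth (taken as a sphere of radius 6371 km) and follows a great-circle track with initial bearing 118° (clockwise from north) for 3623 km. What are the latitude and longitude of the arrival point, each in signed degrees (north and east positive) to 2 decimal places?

-46.19°, -171.11°

Angular distance δ = d/R = 3623/6371 = 0.56867 rad; initial bearing θ = 2.0595 rad.
sin φ₂ = sin φ₁ cos δ + cos φ₁ sin δ cos θ = (-0.6214)(0.8426) + (0.7835)(0.5385)(-0.4695) = -0.7217, so φ₂ = -46.19°.
Δλ = atan2(sin θ sin δ cos φ₁, cos δ − sin φ₁ sin φ₂) = atan2(0.3725, 0.3941) = 43.385°.
λ₂ = 145.500° + 43.385° = 188.89° → -171.11° after wrapping to (−180°, 180°].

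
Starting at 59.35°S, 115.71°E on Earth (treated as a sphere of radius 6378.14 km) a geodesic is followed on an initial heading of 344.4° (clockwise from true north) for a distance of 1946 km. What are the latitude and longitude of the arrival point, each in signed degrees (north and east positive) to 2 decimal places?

Angular distance δ = d/R = 1946/6378.14 = 0.30510 rad; initial bearing θ = 6.0109 rad.
sin φ₂ = sin φ₁ cos δ + cos φ₁ sin δ cos θ = (-0.8603)(0.9538) + (0.5098)(0.3004)(0.9632) = -0.6731, so φ₂ = -42.30°.
Δλ = atan2(sin θ sin δ cos φ₁, cos δ − sin φ₁ sin φ₂) = atan2(-0.0412, 0.3748) = -6.271°.
λ₂ = 115.710° − 6.271° = 109.44°.

-42.30°, 109.44°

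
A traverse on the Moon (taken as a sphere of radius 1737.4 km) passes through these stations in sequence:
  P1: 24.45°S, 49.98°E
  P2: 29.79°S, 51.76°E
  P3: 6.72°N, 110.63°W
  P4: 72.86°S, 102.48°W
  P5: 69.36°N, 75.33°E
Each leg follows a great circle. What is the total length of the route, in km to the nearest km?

12534 km

Leg P1→P2: central angle 0.0972 rad, distance 168.9 km.
Leg P2→P3: central angle 2.6459 rad, distance 4597.0 km.
Leg P3→P4: central angle 1.3919 rad, distance 2418.4 km.
Leg P4→P5: central angle 3.0793 rad, distance 5349.9 km.
Total: 168.9 + 4597.0 + 2418.4 + 5349.9 ≈ 12534 km.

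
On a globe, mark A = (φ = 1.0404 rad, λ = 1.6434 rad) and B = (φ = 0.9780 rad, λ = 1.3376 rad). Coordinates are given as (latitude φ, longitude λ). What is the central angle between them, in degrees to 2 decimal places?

9.96°

With latitudes φ₁ = 59.611°, φ₂ = 56.035° and longitude difference Δλ = -17.521°:
Haversine: a = sin²(Δφ/2) + cos φ₁ cos φ₂ sin²(Δλ/2) = 0.0010 + (0.5059)(0.5587)(0.0232) = 0.00753.
Central angle c = 2·arcsin(√a) = 0.17376 rad.
So the angular separation is 9.96°.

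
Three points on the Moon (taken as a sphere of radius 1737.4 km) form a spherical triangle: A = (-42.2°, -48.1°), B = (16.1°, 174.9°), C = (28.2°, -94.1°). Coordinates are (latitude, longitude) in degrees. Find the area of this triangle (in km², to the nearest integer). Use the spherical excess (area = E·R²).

5347883 km²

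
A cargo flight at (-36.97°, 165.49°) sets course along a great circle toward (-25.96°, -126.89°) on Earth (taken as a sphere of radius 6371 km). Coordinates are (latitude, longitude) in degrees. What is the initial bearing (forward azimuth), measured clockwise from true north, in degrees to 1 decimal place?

99.8°

Δλ = 67.620° = 1.1802 rad.
y = sin Δλ · cos φ₂ = (0.9247)(0.8991) = 0.8314
x = cos φ₁ sin φ₂ − sin φ₁ cos φ₂ cos Δλ = (0.7990)(-0.4377) − (-0.6014)(0.8991)(0.3807) = -0.1439
θ = atan2(y, x) = 99.82°, so the bearing is 99.8°.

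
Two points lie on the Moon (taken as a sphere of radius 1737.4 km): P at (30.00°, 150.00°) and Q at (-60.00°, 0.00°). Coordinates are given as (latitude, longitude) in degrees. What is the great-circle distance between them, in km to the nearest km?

In radians: φ₁ = 0.5236, φ₂ = -1.0472, Δλ = -150.000° = -2.6180 rad.
Haversine: a = sin²(Δφ/2) + cos φ₁ cos φ₂ sin²(Δλ/2) = 0.5000 + (0.8660)(0.5000)(0.9330) = 0.90401.
Central angle c = 2·arcsin(√a) = 2.51157 rad.
Distance = R·c = 1737.4 × 2.5116 ≈ 4364 km.

4364 km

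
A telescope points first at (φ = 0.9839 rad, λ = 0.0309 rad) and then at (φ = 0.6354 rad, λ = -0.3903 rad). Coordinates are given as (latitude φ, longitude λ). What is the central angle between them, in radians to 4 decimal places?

0.4489 rad

Let φ₁ = 0.9839 rad, φ₂ = 0.6354 rad, and Δλ = -0.4212 rad.
Haversine: a = sin²(Δφ/2) + cos φ₁ cos φ₂ sin²(Δλ/2) = 0.0301 + (0.5538)(0.8048)(0.0437) = 0.04953.
Central angle c = 2·arcsin(√a) = 0.44889 rad.
So the angular separation is 0.4489 rad.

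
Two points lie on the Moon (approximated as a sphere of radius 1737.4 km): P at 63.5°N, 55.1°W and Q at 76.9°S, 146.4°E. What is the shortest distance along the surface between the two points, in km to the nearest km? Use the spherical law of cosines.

Let φ₁ = 1.1083 rad, φ₂ = -1.3422 rad, and Δλ = -2.7663 rad.
cos c = sin φ₁ sin φ₂ + cos φ₁ cos φ₂ cos Δλ = (0.8949)(-0.9740) + (0.4462)(0.2267)(-0.9304) = -0.96574,
so c = arccos(-0.96574) = 2.87907 rad.
Distance = R·c = 1737.4 × 2.8791 ≈ 5002 km.

5002 km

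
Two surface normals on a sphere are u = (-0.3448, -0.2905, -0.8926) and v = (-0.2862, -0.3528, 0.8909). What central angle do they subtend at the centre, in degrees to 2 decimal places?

126.44°

u·v = -0.5940; |u| = 1.0000, |v| = 1.0000.
cos θ = (u·v)/(|u||v|) = -0.5940, so θ = 126.44°.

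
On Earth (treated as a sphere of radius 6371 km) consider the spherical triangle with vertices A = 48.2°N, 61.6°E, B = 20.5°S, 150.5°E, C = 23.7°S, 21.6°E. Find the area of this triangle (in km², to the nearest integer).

84359640 km²

Side lengths (central angles): a = 1.9799, b = 1.4021, c = 1.8225 rad; semiperimeter s = 2.6023.
By l'Huilier's theorem, tan(E/4) = √[tan(s/2) tan((s−a)/2) tan((s−b)/2) tan((s−c)/2)], giving spherical excess E = 2.0784 rad.
Area = E·R² = 2.0784 × (6371)² ≈ 84359640 km².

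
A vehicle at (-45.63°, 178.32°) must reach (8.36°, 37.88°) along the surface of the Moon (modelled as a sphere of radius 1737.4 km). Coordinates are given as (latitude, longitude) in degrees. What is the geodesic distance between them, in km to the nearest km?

3930 km

In radians: φ₁ = -0.7964, φ₂ = 0.1459, Δλ = -140.440° = -2.4511 rad.
cos c = sin φ₁ sin φ₂ + cos φ₁ cos φ₂ cos Δλ = (-0.7148)(0.1454) + (0.6993)(0.9894)(-0.7710) = -0.63733,
so c = arccos(-0.63733) = 2.26182 rad.
Distance = R·c = 1737.4 × 2.2618 ≈ 3930 km.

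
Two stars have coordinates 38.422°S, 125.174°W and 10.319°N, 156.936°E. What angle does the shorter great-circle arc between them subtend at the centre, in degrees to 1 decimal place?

With latitudes φ₁ = -38.422°, φ₂ = 10.319° and longitude difference Δλ = -77.890°:
cos c = sin φ₁ sin φ₂ + cos φ₁ cos φ₂ cos Δλ = (-0.6214)(0.1791) + (0.7835)(0.9838)(0.2098) = 0.05038,
so c = arccos(0.05038) = 1.52039 rad.
So the angular separation is 87.1°.

87.1°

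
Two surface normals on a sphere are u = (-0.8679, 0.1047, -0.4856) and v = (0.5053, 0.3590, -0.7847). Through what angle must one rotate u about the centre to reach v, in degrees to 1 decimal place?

u·v = -0.0199; |u| = 1.0000, |v| = 1.0000.
cos θ = (u·v)/(|u||v|) = -0.0199, so θ = 91.1°.

91.1°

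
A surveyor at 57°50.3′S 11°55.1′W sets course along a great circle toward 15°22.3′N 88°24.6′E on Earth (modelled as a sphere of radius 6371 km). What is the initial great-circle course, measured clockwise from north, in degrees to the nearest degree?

With φ₁ = -1.0095, φ₂ = 0.2683, Δλ = 1.7511 rad, the forward-azimuth formula gives
θ = atan2( sin Δλ cos φ₂ , cos φ₁ sin φ₂ − sin φ₁ cos φ₂ cos Δλ ) = atan2(0.9486, -0.0052) = 90.32°.
So the initial bearing is 90°.

90°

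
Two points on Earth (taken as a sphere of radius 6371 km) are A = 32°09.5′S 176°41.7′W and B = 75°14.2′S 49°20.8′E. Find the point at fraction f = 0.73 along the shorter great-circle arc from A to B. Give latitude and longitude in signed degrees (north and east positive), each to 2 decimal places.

-77.99°, 136.76°

The central angle between A and B is δ = 1.1972 rad.
With f = 0.73, the slerp weights are sin((1−f)δ)/sin δ = 0.3412 and sin(fδ)/sin δ = 0.8237.
Weighted sum of the unit vectors: (0.3412)·(-0.8452,-0.0488,-0.5323) + (0.8237)·(0.1660,0.1933,-0.9670) = (-0.1516, 0.1426, -0.9781).
Converting back: φ = atan2(z, √(x²+y²)) = -77.99°, λ = atan2(y, x) = 136.76°.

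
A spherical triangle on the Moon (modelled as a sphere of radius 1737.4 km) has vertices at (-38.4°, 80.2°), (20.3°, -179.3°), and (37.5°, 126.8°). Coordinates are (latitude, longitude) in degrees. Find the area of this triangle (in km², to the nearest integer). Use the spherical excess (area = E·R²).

2734522 km²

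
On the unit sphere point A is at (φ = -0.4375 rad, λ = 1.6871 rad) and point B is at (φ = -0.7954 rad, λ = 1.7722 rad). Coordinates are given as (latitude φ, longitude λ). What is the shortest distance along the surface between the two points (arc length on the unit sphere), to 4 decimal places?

0.3644

In radians: φ₁ = -0.4375, φ₂ = -0.7954, Δλ = 4.876° = 0.0851 rad.
Haversine: a = sin²(Δφ/2) + cos φ₁ cos φ₂ sin²(Δλ/2) = 0.0317 + (0.9058)(0.7000)(0.0018) = 0.03283.
Central angle c = 2·arcsin(√a) = 0.36439 rad.
On the unit sphere the arc length equals the central angle: 0.3644.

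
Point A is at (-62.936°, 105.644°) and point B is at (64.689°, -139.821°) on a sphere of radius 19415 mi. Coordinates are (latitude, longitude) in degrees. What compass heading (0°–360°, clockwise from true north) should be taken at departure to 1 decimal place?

With φ₁ = -1.0984, φ₂ = 1.1290, Δλ = 1.9990 rad, the forward-azimuth formula gives
θ = atan2( sin Δλ cos φ₂ , cos φ₁ sin φ₂ − sin φ₁ cos φ₂ cos Δλ ) = atan2(0.3889, 0.2532) = 56.93°.
So the initial bearing is 56.9°.

56.9°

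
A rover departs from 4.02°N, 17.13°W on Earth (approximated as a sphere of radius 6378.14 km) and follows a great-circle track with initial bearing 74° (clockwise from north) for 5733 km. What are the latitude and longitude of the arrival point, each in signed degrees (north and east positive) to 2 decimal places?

15.00°, 34.02°

Angular distance δ = d/R = 5733/6378.14 = 0.89885 rad; initial bearing θ = 1.2915 rad.
sin φ₂ = sin φ₁ cos δ + cos φ₁ sin δ cos θ = (0.0701)(0.6225) + (0.9975)(0.7826)(0.2756) = 0.2588, so φ₂ = 15.00°.
Δλ = atan2(sin θ sin δ cos φ₁, cos δ − sin φ₁ sin φ₂) = atan2(0.7504, 0.6044) = 51.154°.
λ₂ = -17.130° + 51.154° = 34.02°.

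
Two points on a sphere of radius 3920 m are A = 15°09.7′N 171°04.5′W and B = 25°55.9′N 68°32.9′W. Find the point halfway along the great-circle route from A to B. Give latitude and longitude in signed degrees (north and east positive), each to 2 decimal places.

Central angle δ = 1.6448 rad. Interpolating on the sphere with fraction f = 0.5:
P = [sin((1−f)δ)·A + sin(fδ)·B] / sin δ = 0.7348·A + 0.7348·B in Cartesian coordinates,
giving P = (-0.4589, -0.7250, 0.5135), i.e. latitude 30.90°, longitude -122.33°.

30.90°, -122.33°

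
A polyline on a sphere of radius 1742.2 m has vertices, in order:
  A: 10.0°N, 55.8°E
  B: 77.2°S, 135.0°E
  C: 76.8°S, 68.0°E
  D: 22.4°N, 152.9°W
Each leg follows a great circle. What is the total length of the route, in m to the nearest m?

Leg A→B: central angle 1.6996 rad, distance 2961.0 m.
Leg B→C: central angle 0.2490 rad, distance 433.9 m.
Leg C→D: central angle 2.1301 rad, distance 3711.0 m.
Total: 2961.0 + 433.9 + 3711.0 ≈ 7106 m.

7106 m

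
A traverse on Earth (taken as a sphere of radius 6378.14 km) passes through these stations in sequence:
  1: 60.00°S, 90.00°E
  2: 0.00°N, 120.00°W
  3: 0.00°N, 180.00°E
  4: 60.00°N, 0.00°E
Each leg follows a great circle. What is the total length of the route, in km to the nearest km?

Leg 1→2: central angle 2.0186 rad, distance 12875.1 km.
Leg 2→3: central angle 1.0472 rad, distance 6679.2 km.
Leg 3→4: central angle 2.0944 rad, distance 13358.3 km.
Total: 12875.1 + 6679.2 + 13358.3 ≈ 32913 km.

32913 km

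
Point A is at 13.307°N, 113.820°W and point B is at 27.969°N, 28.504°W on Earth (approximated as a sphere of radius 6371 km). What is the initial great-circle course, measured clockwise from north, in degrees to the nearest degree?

Δλ = 85.316° = 1.4890 rad.
y = sin Δλ · cos φ₂ = (0.9967)(0.8832) = 0.8803
x = cos φ₁ sin φ₂ − sin φ₁ cos φ₂ cos Δλ = (0.9732)(0.4690) − (0.2302)(0.8832)(0.0817) = 0.4398
θ = atan2(y, x) = 63.45°, so the bearing is 63°.

63°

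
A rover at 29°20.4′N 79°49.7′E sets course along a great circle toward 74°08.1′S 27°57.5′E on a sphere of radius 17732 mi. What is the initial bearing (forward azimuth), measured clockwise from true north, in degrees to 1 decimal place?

Δλ = -51.870° = -0.9053 rad.
y = sin Δλ · cos φ₂ = (-0.7866)(0.2734) = -0.2150
x = cos φ₁ sin φ₂ − sin φ₁ cos φ₂ cos Δλ = (0.8717)(-0.9619) − (0.4900)(0.2734)(0.6174) = -0.9212
θ = atan2(y, x) = -166.86°; adding 360° gives 193.1°.

193.1°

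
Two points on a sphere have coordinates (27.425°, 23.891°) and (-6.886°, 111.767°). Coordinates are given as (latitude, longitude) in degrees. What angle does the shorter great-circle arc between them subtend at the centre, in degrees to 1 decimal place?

91.3°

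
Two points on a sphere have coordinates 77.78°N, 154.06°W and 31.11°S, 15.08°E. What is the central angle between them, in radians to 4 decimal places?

2.3226 rad

Let φ₁ = 1.3575 rad, φ₂ = -0.5430 rad, and Δλ = 2.9520 rad.
cos c = sin φ₁ sin φ₂ + cos φ₁ cos φ₂ cos Δλ = (0.9773)(-0.5167) + (0.2117)(0.8562)(-0.9821) = -0.68295,
so c = arccos(-0.68295) = 2.32259 rad.
So the angular separation is 2.3226 rad.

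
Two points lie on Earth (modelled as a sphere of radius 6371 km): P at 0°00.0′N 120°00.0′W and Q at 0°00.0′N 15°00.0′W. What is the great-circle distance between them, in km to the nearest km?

With latitudes φ₁ = 0.000°, φ₂ = 0.000° and longitude difference Δλ = 105.000°:
cos c = sin φ₁ sin φ₂ + cos φ₁ cos φ₂ cos Δλ = (0.0000)(0.0000) + (1.0000)(1.0000)(-0.2588) = -0.25882,
so c = arccos(-0.25882) = 1.83260 rad.
Distance = R·c = 6371 × 1.8326 ≈ 11675 km.

11675 km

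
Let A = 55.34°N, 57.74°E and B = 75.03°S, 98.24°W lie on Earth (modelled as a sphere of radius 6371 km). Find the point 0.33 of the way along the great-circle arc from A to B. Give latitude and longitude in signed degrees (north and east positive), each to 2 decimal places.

4.18°, 44.74°

The central angle between A and B is δ = 2.7620 rad.
With f = 0.33, the slerp weights are sin((1−f)δ)/sin δ = 2.5937 and sin(fδ)/sin δ = 2.1330.
Weighted sum of the unit vectors: (2.5937)·(0.3036,0.4809,0.8225) + (2.1330)·(-0.0370,-0.2556,-0.9661) = (0.7084, 0.7021, 0.0729).
Converting back: φ = atan2(z, √(x²+y²)) = 4.18°, λ = atan2(y, x) = 44.74°.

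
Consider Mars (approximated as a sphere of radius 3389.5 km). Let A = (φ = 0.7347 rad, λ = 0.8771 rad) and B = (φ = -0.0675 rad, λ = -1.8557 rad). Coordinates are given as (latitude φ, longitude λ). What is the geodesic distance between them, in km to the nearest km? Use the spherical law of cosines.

8071 km

With latitudes φ₁ = 42.095°, φ₂ = -3.867° and longitude difference Δλ = -156.578°:
cos c = sin φ₁ sin φ₂ + cos φ₁ cos φ₂ cos Δλ = (0.6704)(-0.0674) + (0.7420)(0.9977)(-0.9176) = -0.72455,
so c = arccos(-0.72455) = 2.38118 rad.
Distance = R·c = 3389.5 × 2.3812 ≈ 8071 km.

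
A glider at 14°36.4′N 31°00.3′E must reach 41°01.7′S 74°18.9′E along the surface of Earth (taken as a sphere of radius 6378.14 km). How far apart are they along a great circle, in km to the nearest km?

7631 km

With latitudes φ₁ = 14.607°, φ₂ = -41.028° and longitude difference Δλ = 43.310°:
Haversine: a = sin²(Δφ/2) + cos φ₁ cos φ₂ sin²(Δλ/2) = 0.2178 + (0.9677)(0.7544)(0.1362) = 0.31718.
Central angle c = 2·arcsin(√a) = 1.19647 rad.
Distance = R·c = 6378.14 × 1.1965 ≈ 7631 km.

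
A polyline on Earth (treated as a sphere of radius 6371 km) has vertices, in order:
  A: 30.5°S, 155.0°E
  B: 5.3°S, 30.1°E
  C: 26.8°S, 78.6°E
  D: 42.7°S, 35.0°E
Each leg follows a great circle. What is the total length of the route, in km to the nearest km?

22899 km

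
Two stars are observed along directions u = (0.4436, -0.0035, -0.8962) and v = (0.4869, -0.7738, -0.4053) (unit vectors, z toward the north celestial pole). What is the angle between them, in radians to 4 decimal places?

u·v = 0.5819; |u| = 1.0000, |v| = 1.0001.
cos θ = (u·v)/(|u||v|) = 0.5819, so θ = 0.9497 rad.

0.9497 rad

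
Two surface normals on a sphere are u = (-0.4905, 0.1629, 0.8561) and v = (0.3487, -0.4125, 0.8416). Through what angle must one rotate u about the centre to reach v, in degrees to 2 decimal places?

61.17°

u·v = 0.4823; |u| = 1.0000, |v| = 1.0000.
cos θ = (u·v)/(|u||v|) = 0.4822, so θ = 61.17°.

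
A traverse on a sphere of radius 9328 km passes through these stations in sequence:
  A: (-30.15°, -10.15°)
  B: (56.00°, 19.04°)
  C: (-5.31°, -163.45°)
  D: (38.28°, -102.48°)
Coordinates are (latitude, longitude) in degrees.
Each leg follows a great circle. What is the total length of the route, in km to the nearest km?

Leg A→B: central angle 1.5651 rad, distance 14598.9 km.
Leg B→C: central angle 2.2562 rad, distance 21045.9 km.
Leg C→D: central angle 1.2430 rad, distance 11594.6 km.
Total: 14598.9 + 21045.9 + 11594.6 ≈ 47239 km.

47239 km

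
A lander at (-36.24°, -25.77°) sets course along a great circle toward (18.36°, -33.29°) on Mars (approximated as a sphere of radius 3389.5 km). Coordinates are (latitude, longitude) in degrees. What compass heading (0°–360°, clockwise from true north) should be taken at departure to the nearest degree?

With φ₁ = -0.6325, φ₂ = 0.3204, Δλ = -0.1312 rad, the forward-azimuth formula gives
θ = atan2( sin Δλ cos φ₂ , cos φ₁ sin φ₂ − sin φ₁ cos φ₂ cos Δλ ) = atan2(-0.1242, 0.8103) = -8.71°.
Adding 360° brings this into [0°, 360°): 351°.

351°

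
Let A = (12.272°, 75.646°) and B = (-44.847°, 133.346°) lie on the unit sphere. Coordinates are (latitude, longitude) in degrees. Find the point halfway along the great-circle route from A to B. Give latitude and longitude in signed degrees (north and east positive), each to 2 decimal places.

Central angle δ = 1.3487 rad. Interpolating on the sphere with fraction f = 0.5:
P = [sin((1−f)δ)·A + sin(fδ)·B] / sin δ = 0.6401·A + 0.6401·B in Cartesian coordinates,
giving P = (-0.1564, 0.9360, -0.3154), i.e. latitude -18.38°, longitude 99.49°.

-18.38°, 99.49°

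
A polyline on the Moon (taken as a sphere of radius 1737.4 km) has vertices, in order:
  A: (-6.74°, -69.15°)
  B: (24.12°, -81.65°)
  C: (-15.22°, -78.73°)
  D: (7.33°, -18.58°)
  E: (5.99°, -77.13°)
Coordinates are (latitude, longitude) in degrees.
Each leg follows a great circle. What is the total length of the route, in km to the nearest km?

5897 km

Leg A→B: central angle 0.5791 rad, distance 1006.2 km.
Leg B→C: central angle 0.6884 rad, distance 1196.1 km.
Leg C→D: central angle 1.1120 rad, distance 1932.0 km.
Leg D→E: central angle 1.0146 rad, distance 1762.7 km.
Total: 1006.2 + 1196.1 + 1932.0 + 1762.7 ≈ 5897 km.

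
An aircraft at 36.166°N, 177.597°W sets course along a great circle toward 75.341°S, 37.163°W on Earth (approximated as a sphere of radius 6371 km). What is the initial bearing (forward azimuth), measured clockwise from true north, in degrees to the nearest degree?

With φ₁ = 0.6312, φ₂ = -1.3149, Δλ = 2.4510 rad, the forward-azimuth formula gives
θ = atan2( sin Δλ cos φ₂ , cos φ₁ sin φ₂ − sin φ₁ cos φ₂ cos Δλ ) = atan2(0.1612, -0.6659) = 166.39°.
So the initial bearing is 166°.

166°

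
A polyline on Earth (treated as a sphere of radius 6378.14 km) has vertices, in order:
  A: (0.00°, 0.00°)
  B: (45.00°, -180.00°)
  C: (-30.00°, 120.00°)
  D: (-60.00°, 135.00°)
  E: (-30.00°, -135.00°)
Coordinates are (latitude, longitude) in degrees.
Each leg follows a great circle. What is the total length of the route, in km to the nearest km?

Leg A→B: central angle 2.3562 rad, distance 15028.1 km.
Leg B→C: central angle 1.6182 rad, distance 10321.0 km.
Leg C→D: central angle 0.5524 rad, distance 3523.2 km.
Leg D→E: central angle 1.1230 rad, distance 7162.4 km.
Total: 15028.1 + 10321.0 + 3523.2 + 7162.4 ≈ 36035 km.

36035 km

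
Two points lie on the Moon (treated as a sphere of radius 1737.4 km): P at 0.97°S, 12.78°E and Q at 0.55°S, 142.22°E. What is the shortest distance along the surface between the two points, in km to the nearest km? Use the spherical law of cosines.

3924 km

With latitudes φ₁ = -0.970°, φ₂ = -0.550° and longitude difference Δλ = 129.440°:
cos c = sin φ₁ sin φ₂ + cos φ₁ cos φ₂ cos Δλ = (-0.0169)(-0.0096) + (0.9999)(1.0000)(-0.6353) = -0.63499,
so c = arccos(-0.63499) = 2.25879 rad.
Distance = R·c = 1737.4 × 2.2588 ≈ 3924 km.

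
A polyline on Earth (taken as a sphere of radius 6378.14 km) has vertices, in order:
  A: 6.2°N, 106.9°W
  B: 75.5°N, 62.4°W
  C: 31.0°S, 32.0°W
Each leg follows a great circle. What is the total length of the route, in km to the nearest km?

Leg A→B: central angle 1.2848 rad, distance 8194.7 km.
Leg B→C: central angle 1.8897 rad, distance 12052.7 km.
Total: 8194.7 + 12052.7 ≈ 20247 km.

20247 km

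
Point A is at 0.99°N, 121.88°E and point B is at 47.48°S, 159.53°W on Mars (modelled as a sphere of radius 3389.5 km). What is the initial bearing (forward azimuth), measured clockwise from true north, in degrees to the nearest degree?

Δλ = 78.590° = 1.3717 rad.
y = sin Δλ · cos φ₂ = (0.9802)(0.6758) = 0.6625
x = cos φ₁ sin φ₂ − sin φ₁ cos φ₂ cos Δλ = (0.9999)(-0.7370) − (0.0173)(0.6758)(0.1978) = -0.7392
θ = atan2(y, x) = 138.13°, so the bearing is 138°.

138°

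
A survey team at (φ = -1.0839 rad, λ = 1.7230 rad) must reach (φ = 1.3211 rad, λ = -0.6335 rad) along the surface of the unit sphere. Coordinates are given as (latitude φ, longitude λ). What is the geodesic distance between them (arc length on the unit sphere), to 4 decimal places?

2.7881

With latitudes φ₁ = -62.103°, φ₂ = 75.693° and longitude difference Δλ = -135.018°:
cos c = sin φ₁ sin φ₂ + cos φ₁ cos φ₂ cos Δλ = (-0.8838)(0.9690) + (0.4679)(0.2471)(-0.7073) = -0.93816,
so c = arccos(-0.93816) = 2.78807 rad.
On the unit sphere the arc length equals the central angle: 2.7881.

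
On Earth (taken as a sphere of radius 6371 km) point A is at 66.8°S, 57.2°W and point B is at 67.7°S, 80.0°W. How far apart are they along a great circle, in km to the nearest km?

Let φ₁ = -1.1659 rad, φ₂ = -1.1816 rad, and Δλ = -0.3979 rad.
cos c = sin φ₁ sin φ₂ + cos φ₁ cos φ₂ cos Δλ = (-0.9191)(-0.9252) + (0.3939)(0.3795)(0.9219) = 0.98820,
so c = arccos(0.98820) = 0.15380 rad.
Distance = R·c = 6371 × 0.1538 ≈ 980 km.

980 km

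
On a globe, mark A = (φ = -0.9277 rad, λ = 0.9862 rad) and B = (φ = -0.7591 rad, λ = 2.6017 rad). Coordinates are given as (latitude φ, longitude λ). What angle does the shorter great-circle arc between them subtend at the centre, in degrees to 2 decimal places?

With latitudes φ₁ = -53.153°, φ₂ = -43.493° and longitude difference Δλ = 92.561°:
cos c = sin φ₁ sin φ₂ + cos φ₁ cos φ₂ cos Δλ = (-0.8002)(-0.6883) + (0.5997)(0.7255)(-0.0447) = 0.53134,
so c = arccos(0.53134) = 1.01061 rad.
So the angular separation is 57.90°.

57.90°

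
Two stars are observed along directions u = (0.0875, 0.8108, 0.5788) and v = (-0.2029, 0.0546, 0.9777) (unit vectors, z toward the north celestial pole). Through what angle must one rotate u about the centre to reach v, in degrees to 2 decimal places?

53.67°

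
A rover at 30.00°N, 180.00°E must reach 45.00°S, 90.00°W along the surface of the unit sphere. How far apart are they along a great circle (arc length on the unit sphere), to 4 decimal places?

With latitudes φ₁ = 30.000°, φ₂ = -45.000° and longitude difference Δλ = 90.000°:
Haversine: a = sin²(Δφ/2) + cos φ₁ cos φ₂ sin²(Δλ/2) = 0.3706 + (0.8660)(0.7071)(0.5000) = 0.67678.
Central angle c = 2·arcsin(√a) = 1.93216 rad.
On the unit sphere the arc length equals the central angle: 1.9322.

1.9322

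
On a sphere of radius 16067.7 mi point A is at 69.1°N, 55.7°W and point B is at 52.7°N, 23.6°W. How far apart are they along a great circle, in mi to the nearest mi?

With latitudes φ₁ = 69.100°, φ₂ = 52.700° and longitude difference Δλ = 32.100°:
cos c = sin φ₁ sin φ₂ + cos φ₁ cos φ₂ cos Δλ = (0.9342)(0.7955) + (0.3567)(0.6060)(0.8471) = 0.92626,
so c = arccos(0.92626) = 0.38642 rad.
Distance = R·c = 16067.7 × 0.3864 ≈ 6209 mi.

6209 mi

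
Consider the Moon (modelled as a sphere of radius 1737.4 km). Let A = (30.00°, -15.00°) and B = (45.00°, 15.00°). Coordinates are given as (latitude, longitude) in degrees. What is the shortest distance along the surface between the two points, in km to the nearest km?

In radians: φ₁ = 0.5236, φ₂ = 0.7854, Δλ = 30.000° = 0.5236 rad.
Haversine: a = sin²(Δφ/2) + cos φ₁ cos φ₂ sin²(Δλ/2) = 0.0170 + (0.8660)(0.7071)(0.0670) = 0.05806.
Central angle c = 2·arcsin(√a) = 0.48669 rad.
Distance = R·c = 1737.4 × 0.4867 ≈ 846 km.

846 km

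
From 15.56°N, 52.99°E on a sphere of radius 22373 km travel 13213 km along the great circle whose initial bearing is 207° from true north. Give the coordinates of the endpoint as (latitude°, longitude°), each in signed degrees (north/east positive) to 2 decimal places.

-14.78°, 37.83°

Angular distance δ = d/R = 13213/22373 = 0.59058 rad; initial bearing θ = 3.6128 rad.
sin φ₂ = sin φ₁ cos δ + cos φ₁ sin δ cos θ = (0.2682)(0.8306) + (0.9634)(0.5568)(-0.8910) = -0.2552, so φ₂ = -14.78°.
Δλ = atan2(sin θ sin δ cos φ₁, cos δ − sin φ₁ sin φ₂) = atan2(-0.2435, 0.8991) = -15.156°.
λ₂ = 52.990° − 15.156° = 37.83°.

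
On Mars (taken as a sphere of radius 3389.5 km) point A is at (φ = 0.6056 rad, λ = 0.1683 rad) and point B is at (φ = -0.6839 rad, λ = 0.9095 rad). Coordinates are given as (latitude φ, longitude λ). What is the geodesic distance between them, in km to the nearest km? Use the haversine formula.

4949 km

With latitudes φ₁ = 34.698°, φ₂ = -39.185° and longitude difference Δλ = 42.468°:
Haversine: a = sin²(Δφ/2) + cos φ₁ cos φ₂ sin²(Δλ/2) = 0.3612 + (0.8222)(0.7751)(0.1312) = 0.44479.
Central angle c = 2·arcsin(√a) = 1.46015 rad.
Distance = R·c = 3389.5 × 1.4602 ≈ 4949 km.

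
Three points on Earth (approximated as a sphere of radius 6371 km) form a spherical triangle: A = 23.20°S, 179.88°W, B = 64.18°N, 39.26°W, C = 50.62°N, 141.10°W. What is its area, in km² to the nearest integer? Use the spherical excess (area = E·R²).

1869579 km²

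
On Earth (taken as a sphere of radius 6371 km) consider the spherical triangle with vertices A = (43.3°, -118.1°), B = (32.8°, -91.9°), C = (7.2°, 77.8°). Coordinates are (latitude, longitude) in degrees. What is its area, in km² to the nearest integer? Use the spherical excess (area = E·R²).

33302936 km²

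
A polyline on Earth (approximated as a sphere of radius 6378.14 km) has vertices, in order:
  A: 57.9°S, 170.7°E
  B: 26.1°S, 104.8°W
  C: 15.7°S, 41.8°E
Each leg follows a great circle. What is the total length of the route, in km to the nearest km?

Leg A→B: central angle 1.1391 rad, distance 7265.3 km.
Leg B→C: central angle 2.2177 rad, distance 14144.6 km.
Total: 7265.3 + 14144.6 ≈ 21410 km.

21410 km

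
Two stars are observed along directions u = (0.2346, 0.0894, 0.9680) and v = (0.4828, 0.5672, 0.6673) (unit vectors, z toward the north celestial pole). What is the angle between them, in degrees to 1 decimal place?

35.9°

u·v = 0.8099; |u| = 1.0000, |v| = 1.0001.
cos θ = (u·v)/(|u||v|) = 0.8099, so θ = 35.9°.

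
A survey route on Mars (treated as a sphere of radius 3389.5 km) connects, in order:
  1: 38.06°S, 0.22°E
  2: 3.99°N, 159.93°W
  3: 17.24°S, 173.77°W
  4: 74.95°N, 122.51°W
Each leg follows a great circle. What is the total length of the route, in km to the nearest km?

15629 km

Leg 1→2: central angle 2.4682 rad, distance 8365.8 km.
Leg 2→3: central angle 0.4407 rad, distance 1493.6 km.
Leg 3→4: central angle 1.7022 rad, distance 5769.6 km.
Total: 8365.8 + 1493.6 + 5769.6 ≈ 15629 km.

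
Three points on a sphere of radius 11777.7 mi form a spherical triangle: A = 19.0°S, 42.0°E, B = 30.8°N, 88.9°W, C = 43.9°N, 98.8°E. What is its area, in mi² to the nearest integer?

Side lengths (central angles): a = 1.8321, b = 1.4230, c = 2.3440 rad; semiperimeter s = 2.7995.
By l'Huilier's theorem, tan(E/4) = √[tan(s/2) tan((s−a)/2) tan((s−b)/2) tan((s−c)/2)], giving spherical excess E = 2.6031 rad.
Area = E·R² = 2.6031 × (11777.7)² ≈ 361091400 mi².

361091400 mi²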